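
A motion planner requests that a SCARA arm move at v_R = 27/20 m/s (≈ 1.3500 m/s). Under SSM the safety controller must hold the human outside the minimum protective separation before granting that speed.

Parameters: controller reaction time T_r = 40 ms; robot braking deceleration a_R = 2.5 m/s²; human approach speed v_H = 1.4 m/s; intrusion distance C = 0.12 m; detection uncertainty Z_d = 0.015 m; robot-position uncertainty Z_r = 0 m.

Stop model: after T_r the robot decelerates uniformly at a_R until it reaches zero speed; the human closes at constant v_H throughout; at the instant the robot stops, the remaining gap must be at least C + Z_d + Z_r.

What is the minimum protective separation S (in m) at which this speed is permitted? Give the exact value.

T_s = v_R/a_R = (27/20)/(5/2) = 0.5400 s
robot in T_r: 1.3500·0.0400 = 0.0540 m
braking distance = 1.3500²/(2·2.5000) = 0.3645 m
human over T_r+T_s: 1.4000·(0.0400+0.5400) = 0.8120 m
margins: 0.1200+0.0150+0.0000 = 0.1350 m
S_min ≈ 0.0540+0.3645+0.8120+0.1350  ⇒  S_min = 2731/2000 m

S_min = 2731/2000 m = 1.3655 m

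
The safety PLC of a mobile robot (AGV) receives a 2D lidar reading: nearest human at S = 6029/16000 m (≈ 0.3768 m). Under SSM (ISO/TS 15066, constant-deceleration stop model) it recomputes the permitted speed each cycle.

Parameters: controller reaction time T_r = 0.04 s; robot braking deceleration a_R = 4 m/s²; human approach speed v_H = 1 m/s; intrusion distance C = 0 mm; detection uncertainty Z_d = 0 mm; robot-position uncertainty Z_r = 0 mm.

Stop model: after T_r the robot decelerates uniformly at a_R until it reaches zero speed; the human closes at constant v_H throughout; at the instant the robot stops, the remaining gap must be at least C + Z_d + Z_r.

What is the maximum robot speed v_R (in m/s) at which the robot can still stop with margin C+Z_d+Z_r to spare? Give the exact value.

collect terms ⇒ (1/8)·v_R² + (29/100)·v_R + (-5389/16000) = 0
  disc = (29/100)² − 4·(1/8)·(-5389/16000) = 40401/160000 ; √disc = 201/400
  v_R = (−(29/100) + 201/400) / (2·(1/8)) = 17/20 m/s
check:
T_s = v_R/a_R = (17/20)/4 = 0.2125 s
reaction-phase robot travel = 0.8500·0.0400 = 0.0340 m
robot covers 0.8500·0.2125 − ½·4.0000·0.2125² = 0.0903 m while stopping
person approaches 1.0000·(0.0400+0.2125) = 0.2525 m
C+Z_d+Z_r = 0.0000+0.0000+0.0000 = 0.0000 m
sum ≈ 0.0340+0.0903+0.2525+0.0000 ≈ 0.3768 m = S ✓

v_R_max = 17/20 m/s = 0.8500 m/s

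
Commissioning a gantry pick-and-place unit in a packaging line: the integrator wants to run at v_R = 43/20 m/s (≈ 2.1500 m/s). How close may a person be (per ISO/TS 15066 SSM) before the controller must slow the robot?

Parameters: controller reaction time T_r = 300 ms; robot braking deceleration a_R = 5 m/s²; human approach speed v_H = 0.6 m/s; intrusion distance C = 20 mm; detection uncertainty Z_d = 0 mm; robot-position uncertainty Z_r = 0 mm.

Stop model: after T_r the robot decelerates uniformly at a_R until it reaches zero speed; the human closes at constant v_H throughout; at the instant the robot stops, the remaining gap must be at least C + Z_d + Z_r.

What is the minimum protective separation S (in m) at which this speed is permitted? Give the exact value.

S_min = 6261/4000 m = 1.5653 m

braking lasts T_s = (43/20)/5 = 0.4300 s
robot covers v_R·T_r = 2.1500·0.3000 = 0.6450 m before braking
robot covers 2.1500·0.4300 − ½·5.0000·0.4300² = 0.4622 m while stopping
person approaches 0.6000·(0.3000+0.4300) = 0.4380 m
C+Z_d+Z_r = 0.0200+0.0000+0.0000 = 0.0200 m
S_min ≈ 0.6450+0.4622+0.4380+0.0200  ⇒  S_min = 6261/4000 m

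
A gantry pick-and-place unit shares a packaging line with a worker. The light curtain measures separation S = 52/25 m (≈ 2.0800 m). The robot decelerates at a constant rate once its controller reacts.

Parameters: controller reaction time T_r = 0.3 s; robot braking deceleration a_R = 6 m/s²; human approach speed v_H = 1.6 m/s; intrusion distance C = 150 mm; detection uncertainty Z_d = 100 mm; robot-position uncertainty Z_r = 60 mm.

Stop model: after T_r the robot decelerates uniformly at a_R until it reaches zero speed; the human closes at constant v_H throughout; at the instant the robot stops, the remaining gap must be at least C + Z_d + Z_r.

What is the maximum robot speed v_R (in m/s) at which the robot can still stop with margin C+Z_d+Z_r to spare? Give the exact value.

quadratic (1/12)·v² + (17/30)·v + (-129/100) = 0
  disc = (17/30)² − 4·(1/12)·(-129/100) = 169/225 ; √disc = 13/15
  v_R = (−(17/30) + 13/15) / (2·(1/12)) = 9/5 m/s
check:
stop time T_s = (9/5)/6 = 0.3000 s
robot covers v_R·T_r = 1.8000·0.3000 = 0.5400 m before braking
robot under decel: 1.8000²/(2·6.0000) = 0.2700 m
person approaches 1.6000·(0.3000+0.3000) = 0.9600 m
C+Z_d+Z_r = 0.1500+0.1000+0.0600 = 0.3100 m
sum ≈ 0.5400+0.2700+0.9600+0.3100 ≈ 2.0800 m = S ✓

v_R_max = 9/5 m/s = 1.8000 m/s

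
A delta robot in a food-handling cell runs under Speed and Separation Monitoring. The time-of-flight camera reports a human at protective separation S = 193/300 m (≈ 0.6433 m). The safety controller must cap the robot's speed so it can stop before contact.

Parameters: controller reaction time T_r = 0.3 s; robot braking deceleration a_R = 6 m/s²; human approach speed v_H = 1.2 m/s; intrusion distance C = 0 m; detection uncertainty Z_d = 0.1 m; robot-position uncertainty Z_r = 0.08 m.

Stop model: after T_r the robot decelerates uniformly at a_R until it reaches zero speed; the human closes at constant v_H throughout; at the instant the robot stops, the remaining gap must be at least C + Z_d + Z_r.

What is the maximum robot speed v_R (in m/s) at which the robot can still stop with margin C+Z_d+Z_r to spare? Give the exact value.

quadratic (1/12)·v² + (1/2)·v + (-31/300) = 0
  disc = (1/2)² − 4·(1/12)·(-31/300) = 64/225 ; √disc = 8/15
  v_R = (−(1/2) + 8/15) / (2·(1/12)) = 1/5 m/s
check:
T_s = v_R/a_R = (1/5)/6 = 0.0333 s
robot covers v_R·T_r = 0.2000·0.3000 = 0.0600 m before braking
braking distance = 0.2000²/(2·6.0000) = 0.0033 m
person approaches 1.2000·(0.3000+0.0333) = 0.4000 m
C+Z_d+Z_r = 0.0000+0.1000+0.0800 = 0.1800 m
sum ≈ 0.0600+0.0033+0.4000+0.1800 ≈ 0.6433 m = S ✓

v_R_max = 1/5 m/s = 0.2000 m/s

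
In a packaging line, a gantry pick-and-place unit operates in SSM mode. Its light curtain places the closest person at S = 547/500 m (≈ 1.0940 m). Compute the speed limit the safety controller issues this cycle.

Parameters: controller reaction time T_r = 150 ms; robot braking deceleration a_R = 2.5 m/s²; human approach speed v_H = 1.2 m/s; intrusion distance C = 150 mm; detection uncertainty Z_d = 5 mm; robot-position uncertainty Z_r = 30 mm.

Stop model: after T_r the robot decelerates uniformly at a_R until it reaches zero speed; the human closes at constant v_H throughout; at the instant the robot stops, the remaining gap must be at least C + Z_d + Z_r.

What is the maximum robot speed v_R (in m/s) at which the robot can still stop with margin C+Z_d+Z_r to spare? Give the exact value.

v_R_max = 9/10 m/s = 0.9000 m/s

at the boundary: (1/5)·v² + (63/100)·v + (-729/1000) = 0
  disc = (63/100)² − 4·(1/5)·(-729/1000) = 9801/10000 ; √disc = 99/100
  v_R = (−(63/100) + 99/100) / (2·(1/5)) = 9/10 m/s
check:
braking lasts T_s = (9/10)/(5/2) = 0.3600 s
robot in T_r: 0.9000·0.1500 = 0.1350 m
robot covers 0.9000·0.3600 − ½·2.5000·0.3600² = 0.1620 m while stopping
human over T_r+T_s: 1.2000·(0.1500+0.3600) = 0.6120 m
residual clearance needed = 0.1500+0.0050+0.0300 = 0.1850 m
sum ≈ 0.1350+0.1620+0.6120+0.1850 ≈ 1.0940 m = S ✓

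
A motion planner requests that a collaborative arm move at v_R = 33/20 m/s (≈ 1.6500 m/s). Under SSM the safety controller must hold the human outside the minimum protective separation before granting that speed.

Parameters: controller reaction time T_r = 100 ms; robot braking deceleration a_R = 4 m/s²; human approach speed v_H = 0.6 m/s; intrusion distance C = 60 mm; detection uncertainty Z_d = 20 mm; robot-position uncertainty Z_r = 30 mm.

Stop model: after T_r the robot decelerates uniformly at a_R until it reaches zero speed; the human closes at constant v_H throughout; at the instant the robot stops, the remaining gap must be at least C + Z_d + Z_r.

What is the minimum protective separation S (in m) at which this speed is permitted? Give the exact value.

S_min = 2953/3200 m = 0.9228 m

T_s = v_R/a_R = (33/20)/4 = 0.4125 s
reaction-phase robot travel = 1.6500·0.1000 = 0.1650 m
robot covers 1.6500·0.4125 − ½·4.0000·0.4125² = 0.3403 m while stopping
person approaches 0.6000·(0.1000+0.4125) = 0.3075 m
margins: 0.0600+0.0200+0.0300 = 0.1100 m
S_min ≈ 0.1650+0.3403+0.3075+0.1100  ⇒  S_min = 2953/3200 m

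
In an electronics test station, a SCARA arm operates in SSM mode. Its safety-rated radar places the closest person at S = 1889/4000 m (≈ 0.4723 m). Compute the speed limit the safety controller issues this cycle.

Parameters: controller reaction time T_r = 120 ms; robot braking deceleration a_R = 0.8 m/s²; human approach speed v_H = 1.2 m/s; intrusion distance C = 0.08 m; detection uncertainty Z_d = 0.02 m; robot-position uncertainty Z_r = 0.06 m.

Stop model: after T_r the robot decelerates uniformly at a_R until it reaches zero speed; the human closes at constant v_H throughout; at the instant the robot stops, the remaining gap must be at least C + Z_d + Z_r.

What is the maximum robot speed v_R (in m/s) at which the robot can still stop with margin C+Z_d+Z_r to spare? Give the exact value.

collect terms ⇒ (5/8)·v_R² + (81/50)·v_R + (-673/4000) = 0
  disc = (81/50)² − 4·(5/8)·(-673/4000) = 121801/40000 ; √disc = 349/200
  v_R = (−(81/50) + 349/200) / (2·(5/8)) = 1/10 m/s
check:
T_s = v_R/a_R = (1/10)/(4/5) = 0.1250 s
robot in T_r: 0.1000·0.1200 = 0.0120 m
braking distance = 0.1000²/(2·0.8000) = 0.0063 m
human closes 1.2000·0.2450 = 0.2940 m
C+Z_d+Z_r = 0.0800+0.0200+0.0600 = 0.1600 m
sum ≈ 0.0120+0.0063+0.2940+0.1600 ≈ 0.4723 m = S ✓

v_R_max = 1/10 m/s = 0.1000 m/s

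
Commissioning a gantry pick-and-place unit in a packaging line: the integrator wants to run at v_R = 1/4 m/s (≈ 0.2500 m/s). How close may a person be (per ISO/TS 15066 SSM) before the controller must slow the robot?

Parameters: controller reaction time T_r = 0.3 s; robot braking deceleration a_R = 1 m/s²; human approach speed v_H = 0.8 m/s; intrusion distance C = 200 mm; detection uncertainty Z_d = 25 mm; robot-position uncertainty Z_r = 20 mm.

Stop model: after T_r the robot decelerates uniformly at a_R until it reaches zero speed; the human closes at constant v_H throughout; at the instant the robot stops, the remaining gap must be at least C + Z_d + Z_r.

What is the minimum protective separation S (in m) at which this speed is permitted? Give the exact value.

S_min = 633/800 m = 0.7913 m

T_s = v_R/a_R = (1/4)/1 = 0.2500 s
robot in T_r: 0.2500·0.3000 = 0.0750 m
braking distance = 0.2500²/(2·1.0000) = 0.0312 m
human closes 0.8000·0.5500 = 0.4400 m
margins: 0.2000+0.0250+0.0200 = 0.2450 m
S_min ≈ 0.0750+0.0312+0.4400+0.2450  ⇒  S_min = 633/800 m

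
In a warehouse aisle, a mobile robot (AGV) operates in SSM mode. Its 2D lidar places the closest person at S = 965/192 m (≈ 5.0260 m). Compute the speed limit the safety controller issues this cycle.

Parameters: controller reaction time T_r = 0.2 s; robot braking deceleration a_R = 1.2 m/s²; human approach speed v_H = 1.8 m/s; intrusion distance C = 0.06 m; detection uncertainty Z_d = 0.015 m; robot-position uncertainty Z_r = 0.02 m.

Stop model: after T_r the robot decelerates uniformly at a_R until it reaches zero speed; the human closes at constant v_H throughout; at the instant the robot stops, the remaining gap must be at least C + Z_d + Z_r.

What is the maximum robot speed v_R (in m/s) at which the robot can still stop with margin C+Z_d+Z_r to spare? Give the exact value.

v_R_max = 37/20 m/s = 1.8500 m/s

at the boundary: (5/12)·v² + (17/10)·v + (-21941/4800) = 0
  disc = (17/10)² − 4·(5/12)·(-21941/4800) = 151321/14400 ; √disc = 389/120
  v_R = (−(17/10) + 389/120) / (2·(5/12)) = 37/20 m/s
check:
T_s = v_R/a_R = (37/20)/(6/5) = 1.5417 s
robot in T_r: 1.8500·0.2000 = 0.3700 m
robot covers 1.8500·1.5417 − ½·1.2000·1.5417² = 1.4260 m while stopping
human over T_r+T_s: 1.8000·(0.2000+1.5417) = 3.1350 m
residual clearance needed = 0.0600+0.0150+0.0200 = 0.0950 m
sum ≈ 0.3700+1.4260+3.1350+0.0950 ≈ 5.0260 m = S ✓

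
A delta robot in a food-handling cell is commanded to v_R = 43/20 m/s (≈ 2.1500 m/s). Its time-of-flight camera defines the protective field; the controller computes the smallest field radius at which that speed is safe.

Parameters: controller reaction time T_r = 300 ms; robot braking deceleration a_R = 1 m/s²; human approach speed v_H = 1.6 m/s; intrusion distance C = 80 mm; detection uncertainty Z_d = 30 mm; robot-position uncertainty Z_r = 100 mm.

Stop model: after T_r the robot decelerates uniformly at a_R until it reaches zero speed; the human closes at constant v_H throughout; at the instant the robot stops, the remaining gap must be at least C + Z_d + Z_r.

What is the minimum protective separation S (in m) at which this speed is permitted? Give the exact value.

S_min = 5669/800 m = 7.0862 m

T_s = v_R/a_R = (43/20)/1 = 2.1500 s
robot in T_r: 2.1500·0.3000 = 0.6450 m
braking distance = 2.1500²/(2·1.0000) = 2.3112 m
human over T_r+T_s: 1.6000·(0.3000+2.1500) = 3.9200 m
residual clearance needed = 0.0800+0.0300+0.1000 = 0.2100 m
S_min ≈ 0.6450+2.3112+3.9200+0.2100  ⇒  S_min = 5669/800 m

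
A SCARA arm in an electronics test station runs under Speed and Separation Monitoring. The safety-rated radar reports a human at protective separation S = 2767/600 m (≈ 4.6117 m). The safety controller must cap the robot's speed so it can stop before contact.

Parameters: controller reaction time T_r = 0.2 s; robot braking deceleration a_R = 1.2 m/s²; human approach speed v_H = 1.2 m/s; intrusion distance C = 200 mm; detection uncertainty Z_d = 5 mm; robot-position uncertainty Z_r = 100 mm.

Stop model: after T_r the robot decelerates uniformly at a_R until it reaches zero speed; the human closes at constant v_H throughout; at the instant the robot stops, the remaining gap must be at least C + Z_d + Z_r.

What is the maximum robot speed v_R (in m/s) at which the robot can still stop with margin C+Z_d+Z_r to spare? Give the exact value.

v_R_max = 2 m/s = 2.0000 m/s

collect terms ⇒ (5/12)·v_R² + (6/5)·v_R + (-61/15) = 0
  disc = (6/5)² − 4·(5/12)·(-61/15) = 1849/225 ; √disc = 43/15
  v_R = (−(6/5) + 43/15) / (2·(5/12)) = 2 m/s
check:
braking lasts T_s = 2/(6/5) = 1.6667 s
robot covers v_R·T_r = 2.0000·0.2000 = 0.4000 m before braking
robot covers 2.0000·1.6667 − ½·1.2000·1.6667² = 1.6667 m while stopping
person approaches 1.2000·(0.2000+1.6667) = 2.2400 m
C+Z_d+Z_r = 0.2000+0.0050+0.1000 = 0.3050 m
sum ≈ 0.4000+1.6667+2.2400+0.3050 ≈ 4.6117 m = S ✓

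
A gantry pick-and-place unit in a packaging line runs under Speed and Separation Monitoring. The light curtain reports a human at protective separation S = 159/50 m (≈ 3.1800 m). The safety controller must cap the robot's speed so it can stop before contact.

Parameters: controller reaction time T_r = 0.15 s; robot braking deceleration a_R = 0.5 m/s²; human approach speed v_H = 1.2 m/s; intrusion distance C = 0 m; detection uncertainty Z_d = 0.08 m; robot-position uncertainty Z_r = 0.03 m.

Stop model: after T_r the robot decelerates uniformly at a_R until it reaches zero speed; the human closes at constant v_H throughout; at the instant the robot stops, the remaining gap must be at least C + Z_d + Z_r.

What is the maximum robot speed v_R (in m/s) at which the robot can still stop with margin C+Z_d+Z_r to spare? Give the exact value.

collect terms ⇒ (1)·v_R² + (51/20)·v_R + (-289/100) = 0
  disc = (51/20)² − 4·(1)·(-289/100) = 289/16 ; √disc = 17/4
  v_R = (−(51/20) + 17/4) / (2·(1)) = 17/20 m/s
check:
braking lasts T_s = (17/20)/(1/2) = 1.7000 s
robot in T_r: 0.8500·0.1500 = 0.1275 m
braking distance = 0.8500²/(2·0.5000) = 0.7225 m
person approaches 1.2000·(0.1500+1.7000) = 2.2200 m
residual clearance needed = 0.0000+0.0800+0.0300 = 0.1100 m
sum ≈ 0.1275+0.7225+2.2200+0.1100 ≈ 3.1800 m = S ✓

v_R_max = 17/20 m/s = 0.8500 m/s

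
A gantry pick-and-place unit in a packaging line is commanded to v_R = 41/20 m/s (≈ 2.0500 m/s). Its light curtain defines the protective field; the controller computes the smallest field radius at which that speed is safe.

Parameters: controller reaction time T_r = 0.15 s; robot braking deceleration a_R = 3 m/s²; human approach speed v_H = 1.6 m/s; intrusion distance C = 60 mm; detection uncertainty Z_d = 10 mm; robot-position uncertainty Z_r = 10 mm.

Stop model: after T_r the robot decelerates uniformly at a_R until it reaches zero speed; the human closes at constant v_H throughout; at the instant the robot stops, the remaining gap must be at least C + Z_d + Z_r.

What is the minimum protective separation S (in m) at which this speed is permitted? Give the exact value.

S_min = 1937/800 m = 2.4213 m

T_s = v_R/a_R = (41/20)/3 = 0.6833 s
robot in T_r: 2.0500·0.1500 = 0.3075 m
braking distance = 2.0500²/(2·3.0000) = 0.7004 m
person approaches 1.6000·(0.1500+0.6833) = 1.3333 m
C+Z_d+Z_r = 0.0600+0.0100+0.0100 = 0.0800 m
S_min ≈ 0.3075+0.7004+1.3333+0.0800  ⇒  S_min = 1937/800 m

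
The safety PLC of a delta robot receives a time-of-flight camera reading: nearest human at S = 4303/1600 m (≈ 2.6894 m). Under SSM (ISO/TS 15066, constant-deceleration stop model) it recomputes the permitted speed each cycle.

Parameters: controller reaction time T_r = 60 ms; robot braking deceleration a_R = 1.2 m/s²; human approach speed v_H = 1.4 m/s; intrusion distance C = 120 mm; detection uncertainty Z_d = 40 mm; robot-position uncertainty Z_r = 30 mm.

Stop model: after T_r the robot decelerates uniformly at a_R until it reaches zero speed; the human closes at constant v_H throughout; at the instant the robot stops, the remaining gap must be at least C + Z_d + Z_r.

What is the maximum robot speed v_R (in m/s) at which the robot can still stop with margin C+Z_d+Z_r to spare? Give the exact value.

quadratic (5/12)·v² + (92/75)·v + (-19323/8000) = 0
  disc = (92/75)² − 4·(5/12)·(-19323/8000) = 1990921/360000 ; √disc = 1411/600
  v_R = (−(92/75) + 1411/600) / (2·(5/12)) = 27/20 m/s
check:
T_s = v_R/a_R = (27/20)/(6/5) = 1.1250 s
reaction-phase robot travel = 1.3500·0.0600 = 0.0810 m
robot covers 1.3500·1.1250 − ½·1.2000·1.1250² = 0.7594 m while stopping
human over T_r+T_s: 1.4000·(0.0600+1.1250) = 1.6590 m
margins: 0.1200+0.0400+0.0300 = 0.1900 m
sum ≈ 0.0810+0.7594+1.6590+0.1900 ≈ 2.6894 m = S ✓

v_R_max = 27/20 m/s = 1.3500 m/s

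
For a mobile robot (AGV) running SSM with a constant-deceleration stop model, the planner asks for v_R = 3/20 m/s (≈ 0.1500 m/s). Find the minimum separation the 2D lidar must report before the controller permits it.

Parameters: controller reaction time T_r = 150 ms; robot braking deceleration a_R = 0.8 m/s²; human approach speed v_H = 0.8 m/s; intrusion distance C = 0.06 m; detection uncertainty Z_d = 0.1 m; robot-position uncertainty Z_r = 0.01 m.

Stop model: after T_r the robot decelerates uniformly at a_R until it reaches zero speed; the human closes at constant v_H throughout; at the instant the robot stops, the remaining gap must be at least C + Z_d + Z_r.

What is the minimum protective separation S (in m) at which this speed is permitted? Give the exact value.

stop time T_s = (3/20)/(4/5) = 0.1875 s
reaction-phase robot travel = 0.1500·0.1500 = 0.0225 m
braking distance = 0.1500²/(2·0.8000) = 0.0141 m
human over T_r+T_s: 0.8000·(0.1500+0.1875) = 0.2700 m
C+Z_d+Z_r = 0.0600+0.1000+0.0100 = 0.1700 m
S_min ≈ 0.0225+0.0141+0.2700+0.1700  ⇒  S_min = 61/128 m

S_min = 61/128 m = 0.4766 m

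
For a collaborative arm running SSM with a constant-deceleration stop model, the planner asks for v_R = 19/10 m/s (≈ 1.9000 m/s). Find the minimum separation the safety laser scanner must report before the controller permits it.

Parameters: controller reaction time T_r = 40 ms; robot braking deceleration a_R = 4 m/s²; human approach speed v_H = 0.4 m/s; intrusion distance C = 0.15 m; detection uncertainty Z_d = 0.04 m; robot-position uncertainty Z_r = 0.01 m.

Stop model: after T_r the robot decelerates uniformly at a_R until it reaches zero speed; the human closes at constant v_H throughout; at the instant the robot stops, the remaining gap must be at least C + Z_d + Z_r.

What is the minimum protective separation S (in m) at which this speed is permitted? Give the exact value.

S_min = 3733/4000 m = 0.9333 m

T_s = v_R/a_R = (19/10)/4 = 0.4750 s
robot in T_r: 1.9000·0.0400 = 0.0760 m
robot covers 1.9000·0.4750 − ½·4.0000·0.4750² = 0.4512 m while stopping
person approaches 0.4000·(0.0400+0.4750) = 0.2060 m
residual clearance needed = 0.1500+0.0400+0.0100 = 0.2000 m
S_min ≈ 0.0760+0.4512+0.2060+0.2000  ⇒  S_min = 3733/4000 m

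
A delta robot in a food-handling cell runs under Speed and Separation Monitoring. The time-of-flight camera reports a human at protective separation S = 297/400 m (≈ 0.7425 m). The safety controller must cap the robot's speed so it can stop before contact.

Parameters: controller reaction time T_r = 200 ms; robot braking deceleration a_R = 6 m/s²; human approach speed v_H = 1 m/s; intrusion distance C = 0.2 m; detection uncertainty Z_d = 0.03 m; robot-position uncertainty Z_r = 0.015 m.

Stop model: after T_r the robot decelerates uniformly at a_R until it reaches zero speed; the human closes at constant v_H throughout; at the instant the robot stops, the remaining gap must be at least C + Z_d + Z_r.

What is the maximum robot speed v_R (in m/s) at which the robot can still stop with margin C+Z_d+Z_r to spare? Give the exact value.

v_R_max = 7/10 m/s = 0.7000 m/s

quadratic (1/12)·v² + (11/30)·v + (-119/400) = 0
  disc = (11/30)² − 4·(1/12)·(-119/400) = 841/3600 ; √disc = 29/60
  v_R = (−(11/30) + 29/60) / (2·(1/12)) = 7/10 m/s
check:
T_s = v_R/a_R = (7/10)/6 = 0.1167 s
robot in T_r: 0.7000·0.2000 = 0.1400 m
braking distance = 0.7000²/(2·6.0000) = 0.0408 m
person approaches 1.0000·(0.2000+0.1167) = 0.3167 m
residual clearance needed = 0.2000+0.0300+0.0150 = 0.2450 m
sum ≈ 0.1400+0.0408+0.3167+0.2450 ≈ 0.7425 m = S ✓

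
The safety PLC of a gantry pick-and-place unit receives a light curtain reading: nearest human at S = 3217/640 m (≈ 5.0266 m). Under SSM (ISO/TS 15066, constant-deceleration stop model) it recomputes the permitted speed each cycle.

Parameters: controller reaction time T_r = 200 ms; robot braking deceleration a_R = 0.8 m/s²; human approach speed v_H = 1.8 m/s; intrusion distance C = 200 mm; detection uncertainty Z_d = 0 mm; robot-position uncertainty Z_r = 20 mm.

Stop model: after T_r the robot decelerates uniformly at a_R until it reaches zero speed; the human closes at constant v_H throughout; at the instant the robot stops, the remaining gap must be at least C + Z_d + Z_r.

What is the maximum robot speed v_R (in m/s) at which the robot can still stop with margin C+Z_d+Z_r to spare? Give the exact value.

v_R_max = 27/20 m/s = 1.3500 m/s

at the boundary: (5/8)·v² + (49/20)·v + (-14229/3200) = 0
  disc = (49/20)² − 4·(5/8)·(-14229/3200) = 109561/6400 ; √disc = 331/80
  v_R = (−(49/20) + 331/80) / (2·(5/8)) = 27/20 m/s
check:
T_s = v_R/a_R = (27/20)/(4/5) = 1.6875 s
reaction-phase robot travel = 1.3500·0.2000 = 0.2700 m
robot under decel: 1.3500²/(2·0.8000) = 1.1391 m
human closes 1.8000·1.8875 = 3.3975 m
residual clearance needed = 0.2000+0.0000+0.0200 = 0.2200 m
sum ≈ 0.2700+1.1391+3.3975+0.2200 ≈ 5.0266 m = S ✓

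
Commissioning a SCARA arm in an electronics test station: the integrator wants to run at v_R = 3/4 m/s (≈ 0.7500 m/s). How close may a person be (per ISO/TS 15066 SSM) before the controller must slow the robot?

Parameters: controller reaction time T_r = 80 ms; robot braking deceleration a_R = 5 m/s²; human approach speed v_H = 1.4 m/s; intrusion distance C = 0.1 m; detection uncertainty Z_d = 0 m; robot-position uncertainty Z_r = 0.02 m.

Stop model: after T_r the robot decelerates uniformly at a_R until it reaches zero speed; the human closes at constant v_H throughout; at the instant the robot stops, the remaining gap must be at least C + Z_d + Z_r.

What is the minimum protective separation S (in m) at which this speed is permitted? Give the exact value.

S_min = 2233/4000 m = 0.5583 m

braking lasts T_s = (3/4)/5 = 0.1500 s
robot in T_r: 0.7500·0.0800 = 0.0600 m
robot covers 0.7500·0.1500 − ½·5.0000·0.1500² = 0.0563 m while stopping
person approaches 1.4000·(0.0800+0.1500) = 0.3220 m
C+Z_d+Z_r = 0.1000+0.0000+0.0200 = 0.1200 m
S_min ≈ 0.0600+0.0563+0.3220+0.1200  ⇒  S_min = 2233/4000 m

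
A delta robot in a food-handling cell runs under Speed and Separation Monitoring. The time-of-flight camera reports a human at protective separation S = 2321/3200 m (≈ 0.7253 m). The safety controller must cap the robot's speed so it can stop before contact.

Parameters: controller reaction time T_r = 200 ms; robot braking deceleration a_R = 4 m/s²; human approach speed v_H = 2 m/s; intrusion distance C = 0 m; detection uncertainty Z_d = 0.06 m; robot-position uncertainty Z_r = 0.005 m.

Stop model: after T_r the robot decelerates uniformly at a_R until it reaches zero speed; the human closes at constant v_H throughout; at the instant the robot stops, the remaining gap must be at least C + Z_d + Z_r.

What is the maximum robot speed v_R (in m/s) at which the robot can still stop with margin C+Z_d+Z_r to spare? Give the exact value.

at the boundary: (1/8)·v² + (7/10)·v + (-833/3200) = 0
  disc = (7/10)² − 4·(1/8)·(-833/3200) = 3969/6400 ; √disc = 63/80
  v_R = (−(7/10) + 63/80) / (2·(1/8)) = 7/20 m/s
check:
braking lasts T_s = (7/20)/4 = 0.0875 s
reaction-phase robot travel = 0.3500·0.2000 = 0.0700 m
robot under decel: 0.3500²/(2·4.0000) = 0.0153 m
human over T_r+T_s: 2.0000·(0.2000+0.0875) = 0.5750 m
C+Z_d+Z_r = 0.0000+0.0600+0.0050 = 0.0650 m
sum ≈ 0.0700+0.0153+0.5750+0.0650 ≈ 0.7253 m = S ✓

v_R_max = 7/20 m/s = 0.3500 m/s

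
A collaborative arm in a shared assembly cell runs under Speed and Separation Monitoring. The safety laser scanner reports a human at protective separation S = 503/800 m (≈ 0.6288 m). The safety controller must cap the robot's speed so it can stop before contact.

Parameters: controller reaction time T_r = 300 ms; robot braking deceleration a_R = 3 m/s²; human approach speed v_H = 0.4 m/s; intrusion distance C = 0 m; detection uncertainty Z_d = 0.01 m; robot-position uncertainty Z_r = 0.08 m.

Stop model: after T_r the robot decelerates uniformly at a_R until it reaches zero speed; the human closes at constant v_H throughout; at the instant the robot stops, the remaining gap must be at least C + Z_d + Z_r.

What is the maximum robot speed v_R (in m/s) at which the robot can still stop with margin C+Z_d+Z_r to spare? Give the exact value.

at the boundary: (1/6)·v² + (13/30)·v + (-67/160) = 0
  disc = (13/30)² − 4·(1/6)·(-67/160) = 1681/3600 ; √disc = 41/60
  v_R = (−(13/30) + 41/60) / (2·(1/6)) = 3/4 m/s
check:
T_s = v_R/a_R = (3/4)/3 = 0.2500 s
robot in T_r: 0.7500·0.3000 = 0.2250 m
braking distance = 0.7500²/(2·3.0000) = 0.0938 m
human over T_r+T_s: 0.4000·(0.3000+0.2500) = 0.2200 m
C+Z_d+Z_r = 0.0000+0.0100+0.0800 = 0.0900 m
sum ≈ 0.2250+0.0938+0.2200+0.0900 ≈ 0.6288 m = S ✓

v_R_max = 3/4 m/s = 0.7500 m/s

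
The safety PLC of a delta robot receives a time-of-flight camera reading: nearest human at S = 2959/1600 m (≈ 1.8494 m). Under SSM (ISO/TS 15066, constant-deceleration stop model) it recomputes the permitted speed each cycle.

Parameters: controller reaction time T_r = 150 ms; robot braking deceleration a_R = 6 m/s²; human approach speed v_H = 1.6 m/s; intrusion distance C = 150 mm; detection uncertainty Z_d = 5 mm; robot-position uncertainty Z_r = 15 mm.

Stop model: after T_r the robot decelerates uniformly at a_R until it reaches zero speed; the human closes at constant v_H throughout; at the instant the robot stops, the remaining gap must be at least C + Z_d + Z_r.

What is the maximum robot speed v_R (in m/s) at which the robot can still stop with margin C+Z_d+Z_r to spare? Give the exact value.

at the boundary: (1/12)·v² + (5/12)·v + (-2303/1600) = 0
  disc = (5/12)² − 4·(1/12)·(-2303/1600) = 9409/14400 ; √disc = 97/120
  v_R = (−(5/12) + 97/120) / (2·(1/12)) = 47/20 m/s
check:
braking lasts T_s = (47/20)/6 = 0.3917 s
robot in T_r: 2.3500·0.1500 = 0.3525 m
robot covers 2.3500·0.3917 − ½·6.0000·0.3917² = 0.4602 m while stopping
human over T_r+T_s: 1.6000·(0.1500+0.3917) = 0.8667 m
C+Z_d+Z_r = 0.1500+0.0050+0.0150 = 0.1700 m
sum ≈ 0.3525+0.4602+0.8667+0.1700 ≈ 1.8494 m = S ✓

v_R_max = 47/20 m/s = 2.3500 m/s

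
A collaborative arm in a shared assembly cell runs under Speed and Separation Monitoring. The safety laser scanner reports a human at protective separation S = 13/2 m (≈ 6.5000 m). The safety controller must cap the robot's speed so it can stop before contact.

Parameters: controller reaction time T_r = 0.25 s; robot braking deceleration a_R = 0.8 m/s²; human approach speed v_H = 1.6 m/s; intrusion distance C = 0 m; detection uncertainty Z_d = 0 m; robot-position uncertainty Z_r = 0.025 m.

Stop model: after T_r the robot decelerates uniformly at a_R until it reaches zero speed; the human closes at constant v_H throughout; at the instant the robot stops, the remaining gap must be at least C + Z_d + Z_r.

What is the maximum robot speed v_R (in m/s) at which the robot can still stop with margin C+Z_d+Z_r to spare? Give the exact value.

v_R_max = 9/5 m/s = 1.8000 m/s

collect terms ⇒ (5/8)·v_R² + (9/4)·v_R + (-243/40) = 0
  disc = (9/4)² − 4·(5/8)·(-243/40) = 81/4 ; √disc = 9/2
  v_R = (−(9/4) + 9/2) / (2·(5/8)) = 9/5 m/s
check:
T_s = v_R/a_R = (9/5)/(4/5) = 2.2500 s
robot covers v_R·T_r = 1.8000·0.2500 = 0.4500 m before braking
robot under decel: 1.8000²/(2·0.8000) = 2.0250 m
human over T_r+T_s: 1.6000·(0.2500+2.2500) = 4.0000 m
C+Z_d+Z_r = 0.0000+0.0000+0.0250 = 0.0250 m
sum ≈ 0.4500+2.0250+4.0000+0.0250 ≈ 6.5000 m = S ✓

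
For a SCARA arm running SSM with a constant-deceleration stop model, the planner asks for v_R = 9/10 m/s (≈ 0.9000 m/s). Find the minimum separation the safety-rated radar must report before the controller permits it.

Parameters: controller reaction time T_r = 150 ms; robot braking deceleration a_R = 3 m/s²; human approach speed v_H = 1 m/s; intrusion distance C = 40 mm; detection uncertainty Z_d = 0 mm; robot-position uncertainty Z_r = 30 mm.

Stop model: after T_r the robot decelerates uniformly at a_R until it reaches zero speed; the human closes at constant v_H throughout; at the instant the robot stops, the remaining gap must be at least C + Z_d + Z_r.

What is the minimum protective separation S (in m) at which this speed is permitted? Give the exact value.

S_min = 79/100 m = 0.7900 m

braking lasts T_s = (9/10)/3 = 0.3000 s
robot in T_r: 0.9000·0.1500 = 0.1350 m
robot under decel: 0.9000²/(2·3.0000) = 0.1350 m
human closes 1.0000·0.4500 = 0.4500 m
margins: 0.0400+0.0000+0.0300 = 0.0700 m
S_min ≈ 0.1350+0.1350+0.4500+0.0700  ⇒  S_min = 79/100 m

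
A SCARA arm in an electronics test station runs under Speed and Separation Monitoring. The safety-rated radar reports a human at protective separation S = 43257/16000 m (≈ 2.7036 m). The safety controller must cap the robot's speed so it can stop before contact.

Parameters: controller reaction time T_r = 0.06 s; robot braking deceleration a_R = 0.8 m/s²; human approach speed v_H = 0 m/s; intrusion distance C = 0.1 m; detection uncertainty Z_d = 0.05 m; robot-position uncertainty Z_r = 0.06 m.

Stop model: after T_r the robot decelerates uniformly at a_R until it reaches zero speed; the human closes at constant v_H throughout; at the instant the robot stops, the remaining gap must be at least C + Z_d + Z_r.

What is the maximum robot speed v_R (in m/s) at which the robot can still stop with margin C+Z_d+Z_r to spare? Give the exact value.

collect terms ⇒ (5/8)·v_R² + (3/50)·v_R + (-39897/16000) = 0
  disc = (3/50)² − 4·(5/8)·(-39897/16000) = 998001/160000 ; √disc = 999/400
  v_R = (−(3/50) + 999/400) / (2·(5/8)) = 39/20 m/s
check:
braking lasts T_s = (39/20)/(4/5) = 2.4375 s
robot covers v_R·T_r = 1.9500·0.0600 = 0.1170 m before braking
robot under decel: 1.9500²/(2·0.8000) = 2.3766 m
human closes 0.0000·2.4975 = 0.0000 m
margins: 0.1000+0.0500+0.0600 = 0.2100 m
sum ≈ 0.1170+2.3766+0.0000+0.2100 ≈ 2.7036 m = S ✓

v_R_max = 39/20 m/s = 1.9500 m/s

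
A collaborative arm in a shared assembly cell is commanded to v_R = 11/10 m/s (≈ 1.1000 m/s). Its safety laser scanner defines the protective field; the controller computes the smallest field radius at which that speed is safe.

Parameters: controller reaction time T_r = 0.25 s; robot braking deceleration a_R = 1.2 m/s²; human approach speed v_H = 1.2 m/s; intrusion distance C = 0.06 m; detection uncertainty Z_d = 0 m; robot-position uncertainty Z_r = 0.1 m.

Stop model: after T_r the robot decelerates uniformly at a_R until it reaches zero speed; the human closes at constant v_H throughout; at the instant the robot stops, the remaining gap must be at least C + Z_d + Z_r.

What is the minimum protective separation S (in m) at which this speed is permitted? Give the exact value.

S_min = 2807/1200 m = 2.3392 m

T_s = v_R/a_R = (11/10)/(6/5) = 0.9167 s
robot covers v_R·T_r = 1.1000·0.2500 = 0.2750 m before braking
robot under decel: 1.1000²/(2·1.2000) = 0.5042 m
person approaches 1.2000·(0.2500+0.9167) = 1.4000 m
margins: 0.0600+0.0000+0.1000 = 0.1600 m
S_min ≈ 0.2750+0.5042+1.4000+0.1600  ⇒  S_min = 2807/1200 m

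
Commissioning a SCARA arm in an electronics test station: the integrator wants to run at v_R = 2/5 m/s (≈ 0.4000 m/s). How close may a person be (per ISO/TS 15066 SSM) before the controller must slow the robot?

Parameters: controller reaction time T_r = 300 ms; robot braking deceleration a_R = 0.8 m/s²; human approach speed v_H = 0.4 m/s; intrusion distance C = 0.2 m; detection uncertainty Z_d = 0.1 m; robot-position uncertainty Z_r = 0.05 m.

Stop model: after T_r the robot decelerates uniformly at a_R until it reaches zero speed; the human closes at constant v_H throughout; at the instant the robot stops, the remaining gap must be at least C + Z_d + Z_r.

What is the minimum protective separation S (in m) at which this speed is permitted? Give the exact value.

braking lasts T_s = (2/5)/(4/5) = 0.5000 s
robot covers v_R·T_r = 0.4000·0.3000 = 0.1200 m before braking
braking distance = 0.4000²/(2·0.8000) = 0.1000 m
person approaches 0.4000·(0.3000+0.5000) = 0.3200 m
residual clearance needed = 0.2000+0.1000+0.0500 = 0.3500 m
S_min ≈ 0.1200+0.1000+0.3200+0.3500  ⇒  S_min = 89/100 m

S_min = 89/100 m = 0.8900 m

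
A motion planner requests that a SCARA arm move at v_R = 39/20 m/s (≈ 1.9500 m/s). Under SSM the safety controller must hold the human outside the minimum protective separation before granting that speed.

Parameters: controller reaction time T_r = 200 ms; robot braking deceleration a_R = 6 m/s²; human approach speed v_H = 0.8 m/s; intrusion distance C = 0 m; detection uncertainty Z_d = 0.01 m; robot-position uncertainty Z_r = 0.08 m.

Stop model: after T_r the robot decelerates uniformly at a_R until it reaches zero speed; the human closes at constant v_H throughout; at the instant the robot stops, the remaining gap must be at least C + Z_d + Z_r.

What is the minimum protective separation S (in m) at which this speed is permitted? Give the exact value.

braking lasts T_s = (39/20)/6 = 0.3250 s
robot covers v_R·T_r = 1.9500·0.2000 = 0.3900 m before braking
robot under decel: 1.9500²/(2·6.0000) = 0.3169 m
human over T_r+T_s: 0.8000·(0.2000+0.3250) = 0.4200 m
margins: 0.0000+0.0100+0.0800 = 0.0900 m
S_min ≈ 0.3900+0.3169+0.4200+0.0900  ⇒  S_min = 1947/1600 m

S_min = 1947/1600 m = 1.2169 m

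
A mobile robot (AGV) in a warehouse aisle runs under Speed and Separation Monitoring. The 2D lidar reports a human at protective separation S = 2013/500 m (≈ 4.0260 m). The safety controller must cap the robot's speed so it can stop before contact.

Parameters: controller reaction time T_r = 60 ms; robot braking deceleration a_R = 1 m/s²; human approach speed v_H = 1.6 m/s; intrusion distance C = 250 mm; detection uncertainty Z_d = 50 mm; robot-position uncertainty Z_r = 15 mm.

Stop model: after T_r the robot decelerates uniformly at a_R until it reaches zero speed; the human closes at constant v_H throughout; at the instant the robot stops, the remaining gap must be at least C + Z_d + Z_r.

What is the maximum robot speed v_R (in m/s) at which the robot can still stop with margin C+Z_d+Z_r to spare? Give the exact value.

quadratic (1/2)·v² + (83/50)·v + (-723/200) = 0
  disc = (83/50)² − 4·(1/2)·(-723/200) = 6241/625 ; √disc = 79/25
  v_R = (−(83/50) + 79/25) / (2·(1/2)) = 3/2 m/s
check:
T_s = v_R/a_R = (3/2)/1 = 1.5000 s
robot in T_r: 1.5000·0.0600 = 0.0900 m
robot under decel: 1.5000²/(2·1.0000) = 1.1250 m
person approaches 1.6000·(0.0600+1.5000) = 2.4960 m
C+Z_d+Z_r = 0.2500+0.0500+0.0150 = 0.3150 m
sum ≈ 0.0900+1.1250+2.4960+0.3150 ≈ 4.0260 m = S ✓

v_R_max = 3/2 m/s = 1.5000 m/s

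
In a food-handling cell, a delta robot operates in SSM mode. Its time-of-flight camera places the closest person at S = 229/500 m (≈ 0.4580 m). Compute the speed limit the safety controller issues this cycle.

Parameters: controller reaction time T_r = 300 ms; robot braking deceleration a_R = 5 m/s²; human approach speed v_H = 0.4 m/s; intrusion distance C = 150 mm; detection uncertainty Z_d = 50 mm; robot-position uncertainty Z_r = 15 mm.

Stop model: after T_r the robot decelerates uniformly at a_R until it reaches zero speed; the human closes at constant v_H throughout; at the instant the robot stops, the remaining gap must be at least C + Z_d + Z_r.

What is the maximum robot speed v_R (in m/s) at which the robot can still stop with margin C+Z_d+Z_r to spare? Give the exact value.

quadratic (1/10)·v² + (19/50)·v + (-123/1000) = 0
  disc = (19/50)² − 4·(1/10)·(-123/1000) = 121/625 ; √disc = 11/25
  v_R = (−(19/50) + 11/25) / (2·(1/10)) = 3/10 m/s
check:
T_s = v_R/a_R = (3/10)/5 = 0.0600 s
robot in T_r: 0.3000·0.3000 = 0.0900 m
braking distance = 0.3000²/(2·5.0000) = 0.0090 m
human closes 0.4000·0.3600 = 0.1440 m
residual clearance needed = 0.1500+0.0500+0.0150 = 0.2150 m
sum ≈ 0.0900+0.0090+0.1440+0.2150 ≈ 0.4580 m = S ✓

v_R_max = 3/10 m/s = 0.3000 m/s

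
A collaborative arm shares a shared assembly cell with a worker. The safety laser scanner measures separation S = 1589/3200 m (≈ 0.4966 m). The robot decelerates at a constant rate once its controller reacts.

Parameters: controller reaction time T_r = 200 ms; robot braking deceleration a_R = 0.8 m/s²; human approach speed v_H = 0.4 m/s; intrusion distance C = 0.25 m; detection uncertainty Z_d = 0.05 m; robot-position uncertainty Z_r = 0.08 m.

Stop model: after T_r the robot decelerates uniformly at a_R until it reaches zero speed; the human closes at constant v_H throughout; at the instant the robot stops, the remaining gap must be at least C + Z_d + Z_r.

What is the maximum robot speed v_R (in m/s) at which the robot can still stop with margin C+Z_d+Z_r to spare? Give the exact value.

at the boundary: (5/8)·v² + (7/10)·v + (-117/3200) = 0
  disc = (7/10)² − 4·(5/8)·(-117/3200) = 3721/6400 ; √disc = 61/80
  v_R = (−(7/10) + 61/80) / (2·(5/8)) = 1/20 m/s
check:
stop time T_s = (1/20)/(4/5) = 0.0625 s
robot covers v_R·T_r = 0.0500·0.2000 = 0.0100 m before braking
robot covers 0.0500·0.0625 − ½·0.8000·0.0625² = 0.0016 m while stopping
human closes 0.4000·0.2625 = 0.1050 m
margins: 0.2500+0.0500+0.0800 = 0.3800 m
sum ≈ 0.0100+0.0016+0.1050+0.3800 ≈ 0.4966 m = S ✓

v_R_max = 1/20 m/s = 0.0500 m/s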